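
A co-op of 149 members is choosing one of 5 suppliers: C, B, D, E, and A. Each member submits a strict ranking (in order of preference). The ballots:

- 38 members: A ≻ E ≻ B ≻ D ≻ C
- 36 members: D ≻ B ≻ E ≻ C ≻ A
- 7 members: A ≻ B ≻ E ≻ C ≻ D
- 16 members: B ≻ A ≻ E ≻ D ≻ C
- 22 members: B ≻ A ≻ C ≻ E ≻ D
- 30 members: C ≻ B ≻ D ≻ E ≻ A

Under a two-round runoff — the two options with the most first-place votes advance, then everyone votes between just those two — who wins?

B

Round 1 first-place votes: C 30, B 38, D 36, E 0, A 45.
A and B advance.
Runoff: A is preferred to B by 45 voters; B by 104.
B wins the runoff.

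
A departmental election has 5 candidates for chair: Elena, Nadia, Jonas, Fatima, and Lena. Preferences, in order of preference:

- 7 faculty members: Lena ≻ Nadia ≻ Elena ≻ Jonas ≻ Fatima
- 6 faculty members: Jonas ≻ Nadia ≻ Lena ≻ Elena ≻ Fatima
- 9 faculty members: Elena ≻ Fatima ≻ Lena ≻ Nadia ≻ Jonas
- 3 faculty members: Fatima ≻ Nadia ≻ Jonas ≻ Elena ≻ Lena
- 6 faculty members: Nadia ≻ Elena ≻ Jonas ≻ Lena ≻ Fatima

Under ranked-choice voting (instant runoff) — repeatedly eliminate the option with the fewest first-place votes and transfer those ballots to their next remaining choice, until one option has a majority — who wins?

Round 1: Elena 9, Nadia 6, Jonas 6, Fatima 3, Lena 7. Eliminate Fatima.
Round 2: Elena 9, Nadia 9, Jonas 6, Lena 7. Eliminate Jonas.
Round 3: Elena 9, Nadia 15, Lena 7. Eliminate Lena.
Round 4: Elena 9, Nadia 22. Nadia has a majority.

Nadia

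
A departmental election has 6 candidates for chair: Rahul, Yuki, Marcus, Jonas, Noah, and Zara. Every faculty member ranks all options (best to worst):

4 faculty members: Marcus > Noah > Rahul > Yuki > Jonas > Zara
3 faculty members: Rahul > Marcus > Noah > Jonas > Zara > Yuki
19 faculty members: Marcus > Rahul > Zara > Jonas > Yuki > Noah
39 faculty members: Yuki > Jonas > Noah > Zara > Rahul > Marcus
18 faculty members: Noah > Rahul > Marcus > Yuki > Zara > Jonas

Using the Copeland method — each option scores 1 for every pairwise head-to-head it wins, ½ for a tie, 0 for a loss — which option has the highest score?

Rahul

Rahul: beats Yuki, Marcus, Jonas, and Zara; loses to Noah → score 4.
Yuki: beats Jonas, Noah, and Zara; loses to Rahul and Marcus → score 3.
Marcus: beats Yuki, Jonas, and Zara; loses to Rahul and Noah → score 3.
Jonas: beats Noah and Zara; loses to Rahul, Yuki, and Marcus → score 2.
Noah: beats Rahul, Marcus, and Zara; loses to Yuki and Jonas → score 3.
Zara: loses to Rahul, Yuki, Marcus, Jonas, and Noah → score 0.
Rahul has the best pairwise record.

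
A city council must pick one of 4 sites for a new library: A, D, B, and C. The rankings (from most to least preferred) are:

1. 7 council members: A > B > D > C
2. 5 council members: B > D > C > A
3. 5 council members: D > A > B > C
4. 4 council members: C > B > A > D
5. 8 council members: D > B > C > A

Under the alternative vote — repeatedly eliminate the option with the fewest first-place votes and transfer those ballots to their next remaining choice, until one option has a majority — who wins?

B

Round 1: A 7, D 13, B 5, C 4. Eliminate C.
Round 2: A 7, D 13, B 9. Eliminate A.
Round 3: D 13, B 16. B has a majority.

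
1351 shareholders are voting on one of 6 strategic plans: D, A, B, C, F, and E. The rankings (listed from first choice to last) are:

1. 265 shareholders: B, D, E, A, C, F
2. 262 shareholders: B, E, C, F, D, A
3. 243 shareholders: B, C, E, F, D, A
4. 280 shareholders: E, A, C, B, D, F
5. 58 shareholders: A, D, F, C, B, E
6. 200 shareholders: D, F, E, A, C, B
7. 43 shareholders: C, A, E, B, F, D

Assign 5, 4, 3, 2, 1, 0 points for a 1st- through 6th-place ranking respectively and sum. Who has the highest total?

D: 265·4 + 262·1 + 243·1 + 280·1 + 58·4 + 200·5 + 43·0 = 3077
A: 265·2 + 262·0 + 243·0 + 280·4 + 58·5 + 200·2 + 43·4 = 2512
B: 265·5 + 262·5 + 243·5 + 280·2 + 58·1 + 200·0 + 43·2 = 4554
C: 265·1 + 262·3 + 243·4 + 280·3 + 58·2 + 200·1 + 43·5 = 3394
F: 265·0 + 262·2 + 243·2 + 280·0 + 58·3 + 200·4 + 43·1 = 2027
E: 265·3 + 262·4 + 243·3 + 280·5 + 58·0 + 200·3 + 43·3 = 4701
E has the highest Borda score (4701).

E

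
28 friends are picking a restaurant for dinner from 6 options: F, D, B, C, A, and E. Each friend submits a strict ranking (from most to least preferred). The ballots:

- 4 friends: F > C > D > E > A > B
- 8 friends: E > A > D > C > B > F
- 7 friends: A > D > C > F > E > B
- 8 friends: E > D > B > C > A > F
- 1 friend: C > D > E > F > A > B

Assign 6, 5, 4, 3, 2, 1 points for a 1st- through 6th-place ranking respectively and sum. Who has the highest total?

F: 4·6 + 8·1 + 7·3 + 8·1 + 1·3 = 64
D: 4·4 + 8·4 + 7·5 + 8·5 + 1·5 = 128
B: 4·1 + 8·2 + 7·1 + 8·4 + 1·1 = 60
C: 4·5 + 8·3 + 7·4 + 8·3 + 1·6 = 102
A: 4·2 + 8·5 + 7·6 + 8·2 + 1·2 = 108
E: 4·3 + 8·6 + 7·2 + 8·6 + 1·4 = 126
D has the highest Borda score (128).

D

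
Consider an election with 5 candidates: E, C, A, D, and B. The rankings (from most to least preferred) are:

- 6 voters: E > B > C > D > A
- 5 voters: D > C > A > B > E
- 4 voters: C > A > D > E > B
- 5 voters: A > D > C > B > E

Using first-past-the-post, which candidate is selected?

E

First-place votes: E 6, C 4, A 5, D 5, B 0.
E has the most first-place votes.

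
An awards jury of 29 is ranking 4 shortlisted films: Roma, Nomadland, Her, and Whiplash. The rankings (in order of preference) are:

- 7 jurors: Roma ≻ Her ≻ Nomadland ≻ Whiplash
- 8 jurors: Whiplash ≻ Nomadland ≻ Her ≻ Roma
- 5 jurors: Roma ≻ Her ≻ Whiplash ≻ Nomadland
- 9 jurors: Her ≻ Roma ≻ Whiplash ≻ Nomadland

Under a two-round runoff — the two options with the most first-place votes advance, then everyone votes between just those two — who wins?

Round 1 first-place votes: Roma 12, Nomadland 0, Her 9, Whiplash 8.
Roma and Her advance.
Runoff: Roma is preferred to Her by 12 voters; Her by 17.
Her wins the runoff.

Her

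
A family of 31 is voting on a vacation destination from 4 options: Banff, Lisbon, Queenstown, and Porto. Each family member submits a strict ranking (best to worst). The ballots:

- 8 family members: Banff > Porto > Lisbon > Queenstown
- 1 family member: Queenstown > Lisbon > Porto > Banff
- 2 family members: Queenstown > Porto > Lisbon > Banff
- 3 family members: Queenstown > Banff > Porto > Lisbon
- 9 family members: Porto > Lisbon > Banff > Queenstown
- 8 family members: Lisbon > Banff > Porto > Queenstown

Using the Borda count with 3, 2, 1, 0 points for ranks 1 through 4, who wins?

Banff: 8·3 + 1·0 + 2·0 + 3·2 + 9·1 + 8·2 = 55
Lisbon: 8·1 + 1·2 + 2·1 + 3·0 + 9·2 + 8·3 = 54
Queenstown: 8·0 + 1·3 + 2·3 + 3·3 + 9·0 + 8·0 = 18
Porto: 8·2 + 1·1 + 2·2 + 3·1 + 9·3 + 8·1 = 59
Porto has the highest Borda score (59).

Porto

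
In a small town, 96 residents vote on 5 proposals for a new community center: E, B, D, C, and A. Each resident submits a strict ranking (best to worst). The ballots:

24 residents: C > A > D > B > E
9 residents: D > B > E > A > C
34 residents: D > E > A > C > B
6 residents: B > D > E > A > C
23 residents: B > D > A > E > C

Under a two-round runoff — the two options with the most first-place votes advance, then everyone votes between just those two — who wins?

D

Round 1 first-place votes: E 0, B 29, D 43, C 24, A 0.
D and B advance.
Runoff: D is preferred to B by 67 voters; B by 29.
D wins the runoff.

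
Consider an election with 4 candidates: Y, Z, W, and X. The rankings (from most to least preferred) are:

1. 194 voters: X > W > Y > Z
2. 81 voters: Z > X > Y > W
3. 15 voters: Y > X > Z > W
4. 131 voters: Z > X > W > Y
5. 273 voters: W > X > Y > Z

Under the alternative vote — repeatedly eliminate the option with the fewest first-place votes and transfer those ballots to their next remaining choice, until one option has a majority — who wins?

Round 1: Y 15, Z 212, W 273, X 194. Eliminate Y.
Round 2: Z 212, W 273, X 209. Eliminate X.
Round 3: Z 227, W 467. W has a majority.

W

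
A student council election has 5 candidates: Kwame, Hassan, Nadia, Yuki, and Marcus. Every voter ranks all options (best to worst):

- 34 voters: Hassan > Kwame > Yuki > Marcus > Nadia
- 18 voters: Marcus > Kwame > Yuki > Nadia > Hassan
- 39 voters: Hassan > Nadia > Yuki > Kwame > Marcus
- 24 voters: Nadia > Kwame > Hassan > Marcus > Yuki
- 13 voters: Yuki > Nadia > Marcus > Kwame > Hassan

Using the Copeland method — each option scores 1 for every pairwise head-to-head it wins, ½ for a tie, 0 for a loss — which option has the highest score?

Hassan

Kwame: beats Yuki and Marcus; loses to Hassan and Nadia → score 2.
Hassan: beats Kwame, Nadia, Yuki, and Marcus → score 4.
Nadia: beats Kwame and Marcus; loses to Hassan and Yuki → score 2.
Yuki: beats Nadia and Marcus; loses to Kwame and Hassan → score 2.
Marcus: loses to Kwame, Hassan, Nadia, and Yuki → score 0.
Hassan has the best pairwise record.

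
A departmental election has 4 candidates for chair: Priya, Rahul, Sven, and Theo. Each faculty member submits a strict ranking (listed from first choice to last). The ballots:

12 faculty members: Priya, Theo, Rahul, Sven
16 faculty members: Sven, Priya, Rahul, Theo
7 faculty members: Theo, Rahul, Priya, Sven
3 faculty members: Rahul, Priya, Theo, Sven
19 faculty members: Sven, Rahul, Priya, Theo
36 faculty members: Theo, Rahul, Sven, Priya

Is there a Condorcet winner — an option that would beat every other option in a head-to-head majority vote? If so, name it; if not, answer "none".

none

Checking pairwise contests:
Rahul beats Priya 65–28.
Theo beats Rahul 55–38.
Rahul beats Sven 58–35.
Priya beats Theo 50–43.
Every option loses at least one head-to-head, so there is no Condorcet winner.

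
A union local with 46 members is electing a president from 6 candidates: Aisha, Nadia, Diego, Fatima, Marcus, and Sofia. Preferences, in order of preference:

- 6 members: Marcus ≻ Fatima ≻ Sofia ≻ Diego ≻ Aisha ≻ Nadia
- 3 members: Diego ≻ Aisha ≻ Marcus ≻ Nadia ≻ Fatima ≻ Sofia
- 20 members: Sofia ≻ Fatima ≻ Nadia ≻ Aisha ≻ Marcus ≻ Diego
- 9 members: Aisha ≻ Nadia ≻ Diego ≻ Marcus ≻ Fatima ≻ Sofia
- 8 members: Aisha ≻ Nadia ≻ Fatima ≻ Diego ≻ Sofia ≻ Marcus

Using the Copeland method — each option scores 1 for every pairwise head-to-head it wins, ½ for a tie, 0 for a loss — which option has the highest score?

Fatima

Aisha: beats Nadia, Diego, and Marcus; loses to Fatima and Sofia → score 3.
Nadia: beats Diego and Marcus; loses to Aisha, Fatima, and Sofia → score 2.
Diego: loses to Aisha, Nadia, Fatima, Marcus, and Sofia → score 0.
Fatima: beats Aisha, Nadia, Diego, Marcus, and Sofia → score 5.
Marcus: beats Diego; loses to Aisha, Nadia, Fatima, and Sofia → score 1.
Sofia: beats Aisha, Nadia, Diego, and Marcus; loses to Fatima → score 4.
Fatima has the best pairwise record.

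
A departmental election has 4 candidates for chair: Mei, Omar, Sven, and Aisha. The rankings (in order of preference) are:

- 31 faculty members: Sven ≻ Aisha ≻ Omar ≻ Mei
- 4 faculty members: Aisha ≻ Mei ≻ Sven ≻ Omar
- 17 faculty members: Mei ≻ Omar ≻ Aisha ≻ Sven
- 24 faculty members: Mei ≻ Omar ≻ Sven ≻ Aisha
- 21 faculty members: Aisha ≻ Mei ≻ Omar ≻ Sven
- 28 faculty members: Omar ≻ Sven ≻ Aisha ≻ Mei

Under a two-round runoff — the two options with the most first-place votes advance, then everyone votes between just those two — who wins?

Round 1 first-place votes: Mei 41, Omar 28, Sven 31, Aisha 25.
Mei and Sven advance.
Runoff: Mei is preferred to Sven by 66 voters; Sven by 59.
Mei wins the runoff.

Mei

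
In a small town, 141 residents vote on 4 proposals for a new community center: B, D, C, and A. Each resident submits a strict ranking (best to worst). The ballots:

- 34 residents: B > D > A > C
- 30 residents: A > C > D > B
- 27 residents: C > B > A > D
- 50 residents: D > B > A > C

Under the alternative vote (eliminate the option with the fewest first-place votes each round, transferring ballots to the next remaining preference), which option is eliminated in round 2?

Round 1: B 34, D 50, C 27, A 30. Eliminate C.
Round 2: B 61, D 50, A 30. Eliminate A.

A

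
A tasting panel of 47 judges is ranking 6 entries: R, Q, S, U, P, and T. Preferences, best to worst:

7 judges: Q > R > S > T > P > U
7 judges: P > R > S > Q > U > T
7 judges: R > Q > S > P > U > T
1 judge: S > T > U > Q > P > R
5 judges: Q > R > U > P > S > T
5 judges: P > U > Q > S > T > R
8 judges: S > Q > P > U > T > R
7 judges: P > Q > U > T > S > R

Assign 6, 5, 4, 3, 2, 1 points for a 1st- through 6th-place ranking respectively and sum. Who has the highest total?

Q

R: 7·5 + 7·5 + 7·6 + 1·1 + 5·5 + 5·1 + 8·1 + 7·1 = 158
Q: 7·6 + 7·3 + 7·5 + 1·3 + 5·6 + 5·4 + 8·5 + 7·5 = 226
S: 7·4 + 7·4 + 7·4 + 1·6 + 5·2 + 5·3 + 8·6 + 7·2 = 177
U: 7·1 + 7·2 + 7·2 + 1·4 + 5·4 + 5·5 + 8·3 + 7·4 = 136
P: 7·2 + 7·6 + 7·3 + 1·2 + 5·3 + 5·6 + 8·4 + 7·6 = 198
T: 7·3 + 7·1 + 7·1 + 1·5 + 5·1 + 5·2 + 8·2 + 7·3 = 92
Q has the highest Borda score (226).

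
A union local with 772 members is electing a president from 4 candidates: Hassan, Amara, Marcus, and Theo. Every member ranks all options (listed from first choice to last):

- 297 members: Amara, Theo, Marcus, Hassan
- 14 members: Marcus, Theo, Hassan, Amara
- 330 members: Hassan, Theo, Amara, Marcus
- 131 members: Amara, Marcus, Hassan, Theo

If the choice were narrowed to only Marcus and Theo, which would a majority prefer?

Theo

Voters preferring Marcus to Theo: 145; preferring Theo to Marcus: 627.
Theo wins the head-to-head.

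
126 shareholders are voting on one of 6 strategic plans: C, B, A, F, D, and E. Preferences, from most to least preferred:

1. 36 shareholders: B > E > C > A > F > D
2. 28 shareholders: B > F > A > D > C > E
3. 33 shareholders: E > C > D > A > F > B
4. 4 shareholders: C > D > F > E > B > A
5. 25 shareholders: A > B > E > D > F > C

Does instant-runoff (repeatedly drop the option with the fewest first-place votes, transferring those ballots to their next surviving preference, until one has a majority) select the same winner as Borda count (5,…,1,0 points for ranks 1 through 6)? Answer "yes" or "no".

yes

Instant-runoff — R1 C 4, B 64, A 25, F 0, D 0, E 33 (B winner). Winner: B.
Borda — scores: C 288, B 424, A 347, F 218, D 221, E 392. Winner: B.
The two methods agree.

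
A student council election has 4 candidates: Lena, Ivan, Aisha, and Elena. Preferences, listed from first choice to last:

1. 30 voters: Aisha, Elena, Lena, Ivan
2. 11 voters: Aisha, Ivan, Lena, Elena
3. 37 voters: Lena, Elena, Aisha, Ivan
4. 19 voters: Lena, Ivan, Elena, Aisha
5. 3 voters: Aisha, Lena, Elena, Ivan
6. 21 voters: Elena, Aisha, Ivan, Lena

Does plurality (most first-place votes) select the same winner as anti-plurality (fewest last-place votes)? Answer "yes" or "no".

no

Plurality — first-place votes: Lena 56, Ivan 0, Aisha 44, Elena 21. Winner: Lena.
Anti-plurality — last-place votes: Lena 21, Ivan 70, Aisha 19, Elena 11. Winner: Elena.
The two methods disagree.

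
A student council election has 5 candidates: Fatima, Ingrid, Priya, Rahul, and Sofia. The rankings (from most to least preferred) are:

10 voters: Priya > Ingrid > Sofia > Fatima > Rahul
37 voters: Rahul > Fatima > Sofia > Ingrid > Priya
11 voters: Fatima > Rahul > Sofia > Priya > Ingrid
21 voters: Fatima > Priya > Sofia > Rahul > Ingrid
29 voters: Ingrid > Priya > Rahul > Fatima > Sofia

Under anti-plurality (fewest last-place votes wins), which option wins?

Last-place votes: Fatima 0, Ingrid 32, Priya 37, Rahul 10, Sofia 29.
Fatima is ranked last by the fewest voters, so Fatima wins.

Fatima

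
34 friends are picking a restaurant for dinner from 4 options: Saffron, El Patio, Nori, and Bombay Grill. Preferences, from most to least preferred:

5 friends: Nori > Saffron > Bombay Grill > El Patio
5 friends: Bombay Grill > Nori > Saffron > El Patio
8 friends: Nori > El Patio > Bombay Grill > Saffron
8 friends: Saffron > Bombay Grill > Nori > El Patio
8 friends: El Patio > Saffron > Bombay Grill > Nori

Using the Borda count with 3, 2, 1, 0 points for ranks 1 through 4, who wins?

Nori

Saffron: 5·2 + 5·1 + 8·0 + 8·3 + 8·2 = 55
El Patio: 5·0 + 5·0 + 8·2 + 8·0 + 8·3 = 40
Nori: 5·3 + 5·2 + 8·3 + 8·1 + 8·0 = 57
Bombay Grill: 5·1 + 5·3 + 8·1 + 8·2 + 8·1 = 52
Nori has the highest Borda score (57).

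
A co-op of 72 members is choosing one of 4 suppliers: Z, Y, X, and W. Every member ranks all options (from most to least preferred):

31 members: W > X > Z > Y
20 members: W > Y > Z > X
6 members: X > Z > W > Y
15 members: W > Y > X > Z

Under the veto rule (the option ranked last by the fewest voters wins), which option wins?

W

Last-place votes: Z 15, Y 37, X 20, W 0.
W is ranked last by the fewest voters, so W wins.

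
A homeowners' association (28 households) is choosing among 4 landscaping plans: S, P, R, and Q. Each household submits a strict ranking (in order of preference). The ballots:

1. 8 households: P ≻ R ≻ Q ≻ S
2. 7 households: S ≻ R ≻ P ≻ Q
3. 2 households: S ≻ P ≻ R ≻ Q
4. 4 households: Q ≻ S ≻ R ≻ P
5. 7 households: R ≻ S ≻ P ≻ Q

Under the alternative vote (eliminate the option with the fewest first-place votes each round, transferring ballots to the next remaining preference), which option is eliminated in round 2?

R

Round 1: S 9, P 8, R 7, Q 4. Eliminate Q.
Round 2: S 13, P 8, R 7. Eliminate R.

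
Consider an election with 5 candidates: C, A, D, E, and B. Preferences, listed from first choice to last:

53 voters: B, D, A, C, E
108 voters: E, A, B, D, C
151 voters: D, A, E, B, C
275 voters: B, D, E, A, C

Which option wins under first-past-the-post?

B

First-place votes: C 0, A 0, D 151, E 108, B 328.
B has the most first-place votes.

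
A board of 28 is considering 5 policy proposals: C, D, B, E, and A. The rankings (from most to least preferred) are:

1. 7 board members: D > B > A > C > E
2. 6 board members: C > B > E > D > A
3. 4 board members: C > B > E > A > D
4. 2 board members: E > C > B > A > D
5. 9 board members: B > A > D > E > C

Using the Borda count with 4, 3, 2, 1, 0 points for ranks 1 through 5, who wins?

B

C: 7·1 + 6·4 + 4·4 + 2·3 + 9·0 = 53
D: 7·4 + 6·1 + 4·0 + 2·0 + 9·2 = 52
B: 7·3 + 6·3 + 4·3 + 2·2 + 9·4 = 91
E: 7·0 + 6·2 + 4·2 + 2·4 + 9·1 = 37
A: 7·2 + 6·0 + 4·1 + 2·1 + 9·3 = 47
B has the highest Borda score (91).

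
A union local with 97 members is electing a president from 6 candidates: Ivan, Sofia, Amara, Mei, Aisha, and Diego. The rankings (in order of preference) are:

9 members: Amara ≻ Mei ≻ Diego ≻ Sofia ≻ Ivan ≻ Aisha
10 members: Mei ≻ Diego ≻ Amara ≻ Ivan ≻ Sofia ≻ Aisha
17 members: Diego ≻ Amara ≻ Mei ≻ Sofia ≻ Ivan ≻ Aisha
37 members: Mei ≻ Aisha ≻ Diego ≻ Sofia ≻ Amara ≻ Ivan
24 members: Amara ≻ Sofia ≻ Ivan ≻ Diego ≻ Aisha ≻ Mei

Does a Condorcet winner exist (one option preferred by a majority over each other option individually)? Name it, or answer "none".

none

Checking pairwise contests:
Sofia beats Ivan 87–10.
Amara beats Sofia 60–37.
Diego beats Amara 64–33.
Amara beats Mei 50–47.
Ivan beats Aisha 60–37.
Mei beats Diego 56–41.
Every option loses at least one head-to-head, so there is no Condorcet winner.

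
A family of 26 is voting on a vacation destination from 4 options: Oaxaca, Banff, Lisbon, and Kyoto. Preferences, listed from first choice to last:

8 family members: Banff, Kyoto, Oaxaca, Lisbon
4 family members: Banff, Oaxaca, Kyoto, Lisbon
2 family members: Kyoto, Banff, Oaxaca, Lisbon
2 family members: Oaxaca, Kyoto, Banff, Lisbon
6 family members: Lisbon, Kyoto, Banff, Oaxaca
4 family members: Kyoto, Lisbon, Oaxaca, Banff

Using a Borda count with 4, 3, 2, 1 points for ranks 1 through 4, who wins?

Oaxaca: 8·2 + 4·3 + 2·2 + 2·4 + 6·1 + 4·2 = 54
Banff: 8·4 + 4·4 + 2·3 + 2·2 + 6·2 + 4·1 = 74
Lisbon: 8·1 + 4·1 + 2·1 + 2·1 + 6·4 + 4·3 = 52
Kyoto: 8·3 + 4·2 + 2·4 + 2·3 + 6·3 + 4·4 = 80
Kyoto has the highest Borda score (80).

Kyoto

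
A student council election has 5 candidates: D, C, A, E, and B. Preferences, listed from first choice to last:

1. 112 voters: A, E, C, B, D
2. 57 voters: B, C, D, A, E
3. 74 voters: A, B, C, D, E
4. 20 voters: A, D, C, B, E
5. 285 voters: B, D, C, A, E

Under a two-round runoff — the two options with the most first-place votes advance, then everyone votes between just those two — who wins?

B

Round 1 first-place votes: D 0, C 0, A 206, E 0, B 342.
B and A advance.
Runoff: B is preferred to A by 342 voters; A by 206.
B wins the runoff.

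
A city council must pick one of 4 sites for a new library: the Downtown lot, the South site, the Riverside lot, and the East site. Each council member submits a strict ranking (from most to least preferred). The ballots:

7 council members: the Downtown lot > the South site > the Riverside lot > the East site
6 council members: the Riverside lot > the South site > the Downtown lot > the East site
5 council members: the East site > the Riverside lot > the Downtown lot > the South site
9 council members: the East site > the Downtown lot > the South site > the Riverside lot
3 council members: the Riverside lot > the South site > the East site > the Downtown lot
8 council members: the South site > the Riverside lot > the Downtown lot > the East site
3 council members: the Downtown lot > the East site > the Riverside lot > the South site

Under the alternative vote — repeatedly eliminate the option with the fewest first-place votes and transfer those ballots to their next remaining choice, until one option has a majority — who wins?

the Riverside lot

Round 1: the Downtown lot 10, the South site 8, the Riverside lot 9, the East site 14. Eliminate the South site.
Round 2: the Downtown lot 10, the Riverside lot 17, the East site 14. Eliminate the Downtown lot.
Round 3: the Riverside lot 24, the East site 17. The Riverside lot has a majority.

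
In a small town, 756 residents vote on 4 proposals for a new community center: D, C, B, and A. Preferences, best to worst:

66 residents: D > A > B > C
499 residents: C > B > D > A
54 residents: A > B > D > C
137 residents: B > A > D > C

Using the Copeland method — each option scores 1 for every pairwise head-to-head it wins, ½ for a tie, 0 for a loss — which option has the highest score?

C

D: beats A; loses to C and B → score 1.
C: beats D, B, and A → score 3.
B: beats D and A; loses to C → score 2.
A: loses to D, C, and B → score 0.
C has the best pairwise record.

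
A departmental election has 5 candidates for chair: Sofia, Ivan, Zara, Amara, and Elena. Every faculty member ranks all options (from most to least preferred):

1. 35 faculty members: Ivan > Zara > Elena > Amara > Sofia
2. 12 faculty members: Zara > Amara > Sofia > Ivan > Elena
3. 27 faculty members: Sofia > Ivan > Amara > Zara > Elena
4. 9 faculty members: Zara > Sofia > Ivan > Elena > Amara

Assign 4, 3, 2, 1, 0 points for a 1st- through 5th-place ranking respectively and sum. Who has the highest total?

Ivan

Sofia: 35·0 + 12·2 + 27·4 + 9·3 = 159
Ivan: 35·4 + 12·1 + 27·3 + 9·2 = 251
Zara: 35·3 + 12·4 + 27·1 + 9·4 = 216
Amara: 35·1 + 12·3 + 27·2 + 9·0 = 125
Elena: 35·2 + 12·0 + 27·0 + 9·1 = 79
Ivan has the highest Borda score (251).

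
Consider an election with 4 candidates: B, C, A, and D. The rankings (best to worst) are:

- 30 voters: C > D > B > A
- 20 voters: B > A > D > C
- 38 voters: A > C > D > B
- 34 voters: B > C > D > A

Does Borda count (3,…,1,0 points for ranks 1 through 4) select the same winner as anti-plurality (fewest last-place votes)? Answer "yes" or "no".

no

Borda — scores: B 192, C 234, A 154, D 152. Winner: C.
Anti-plurality — last-place votes: B 38, C 20, A 64, D 0. Winner: D.
The two methods disagree.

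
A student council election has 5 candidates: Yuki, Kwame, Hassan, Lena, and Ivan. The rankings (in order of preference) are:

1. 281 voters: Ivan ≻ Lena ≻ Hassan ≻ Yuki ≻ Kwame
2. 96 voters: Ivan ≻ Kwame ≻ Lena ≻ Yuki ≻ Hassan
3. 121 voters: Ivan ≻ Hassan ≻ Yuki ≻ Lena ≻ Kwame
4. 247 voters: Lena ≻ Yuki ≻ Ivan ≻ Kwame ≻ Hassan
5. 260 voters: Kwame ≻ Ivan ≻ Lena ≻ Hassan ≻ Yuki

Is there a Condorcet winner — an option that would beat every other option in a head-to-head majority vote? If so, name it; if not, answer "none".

Ivan vs Yuki: 758–247 for Ivan.
Ivan vs Kwame: 745–260 for Ivan.
Ivan vs Hassan: 1005–0 for Ivan.
Ivan vs Lena: 758–247 for Ivan.
Ivan beats every other option head-to-head.

Ivan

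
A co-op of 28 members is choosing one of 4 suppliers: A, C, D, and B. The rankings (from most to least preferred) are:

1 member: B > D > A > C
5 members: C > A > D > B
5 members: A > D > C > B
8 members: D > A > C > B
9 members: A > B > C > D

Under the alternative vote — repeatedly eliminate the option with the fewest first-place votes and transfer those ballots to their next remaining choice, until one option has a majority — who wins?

Round 1: A 14, C 5, D 8, B 1. Eliminate B.
Round 2: A 14, C 5, D 9. Eliminate C.
Round 3: A 19, D 9. A has a majority.

A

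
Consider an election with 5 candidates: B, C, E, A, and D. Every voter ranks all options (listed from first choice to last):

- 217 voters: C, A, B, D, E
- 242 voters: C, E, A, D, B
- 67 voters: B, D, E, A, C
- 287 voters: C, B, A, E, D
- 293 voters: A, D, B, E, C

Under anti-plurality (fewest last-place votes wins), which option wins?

Last-place votes: B 242, C 360, E 217, A 0, D 287.
A is ranked last by the fewest voters, so A wins.

A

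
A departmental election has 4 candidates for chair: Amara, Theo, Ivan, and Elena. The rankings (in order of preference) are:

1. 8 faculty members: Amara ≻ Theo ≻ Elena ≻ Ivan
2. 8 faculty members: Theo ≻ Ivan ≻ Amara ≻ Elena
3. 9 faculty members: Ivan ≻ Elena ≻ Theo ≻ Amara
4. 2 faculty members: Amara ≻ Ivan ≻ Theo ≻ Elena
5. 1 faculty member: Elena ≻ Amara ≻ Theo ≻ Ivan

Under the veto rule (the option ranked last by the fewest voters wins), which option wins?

Theo

Last-place votes: Amara 9, Theo 0, Ivan 9, Elena 10.
Theo is ranked last by the fewest voters, so Theo wins.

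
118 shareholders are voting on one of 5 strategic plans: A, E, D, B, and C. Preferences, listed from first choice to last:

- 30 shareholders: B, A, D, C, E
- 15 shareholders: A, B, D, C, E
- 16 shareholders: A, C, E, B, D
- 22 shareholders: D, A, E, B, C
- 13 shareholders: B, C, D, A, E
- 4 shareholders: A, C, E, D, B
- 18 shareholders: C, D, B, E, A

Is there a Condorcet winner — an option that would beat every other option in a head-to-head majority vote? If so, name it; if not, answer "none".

B vs A: 61–57 for B.
B vs E: 76–42 for B.
B vs D: 74–44 for B.
B vs C: 80–38 for B.
B beats every other option head-to-head.

B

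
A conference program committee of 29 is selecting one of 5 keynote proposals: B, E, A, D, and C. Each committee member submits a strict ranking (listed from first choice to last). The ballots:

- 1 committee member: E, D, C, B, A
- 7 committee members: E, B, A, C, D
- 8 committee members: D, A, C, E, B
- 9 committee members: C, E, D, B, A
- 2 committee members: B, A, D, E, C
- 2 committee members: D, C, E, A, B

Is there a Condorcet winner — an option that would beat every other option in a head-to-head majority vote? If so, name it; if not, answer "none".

Checking pairwise contests:
E beats B 27–2.
C beats E 19–10.
B beats A 19–10.
E beats D 17–12.
A beats C 17–12.
Every option loses at least one head-to-head, so there is no Condorcet winner.

none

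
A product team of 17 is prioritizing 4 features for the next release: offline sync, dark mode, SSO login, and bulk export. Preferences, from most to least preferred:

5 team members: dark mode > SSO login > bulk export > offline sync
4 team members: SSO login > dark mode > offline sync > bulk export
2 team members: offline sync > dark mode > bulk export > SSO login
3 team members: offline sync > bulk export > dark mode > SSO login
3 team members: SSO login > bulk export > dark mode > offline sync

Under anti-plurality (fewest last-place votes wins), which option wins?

Last-place votes: offline sync 8, dark mode 0, SSO login 5, bulk export 4.
dark mode is ranked last by the fewest voters, so dark mode wins.

dark mode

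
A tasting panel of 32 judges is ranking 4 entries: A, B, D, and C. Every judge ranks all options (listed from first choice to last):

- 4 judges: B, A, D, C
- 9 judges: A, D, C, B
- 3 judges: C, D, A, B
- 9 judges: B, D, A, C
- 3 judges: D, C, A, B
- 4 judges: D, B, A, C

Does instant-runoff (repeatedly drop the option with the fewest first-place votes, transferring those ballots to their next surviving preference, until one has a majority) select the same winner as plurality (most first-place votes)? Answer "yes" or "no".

no

Instant-runoff — R1 A 9, B 13, D 7, C 3 (C out); R2 A 9, B 13, D 10 (A out); R3 B 13, D 19 (D winner). Winner: D.
Plurality — first-place votes: A 9, B 13, D 7, C 3. Winner: B.
The two methods disagree.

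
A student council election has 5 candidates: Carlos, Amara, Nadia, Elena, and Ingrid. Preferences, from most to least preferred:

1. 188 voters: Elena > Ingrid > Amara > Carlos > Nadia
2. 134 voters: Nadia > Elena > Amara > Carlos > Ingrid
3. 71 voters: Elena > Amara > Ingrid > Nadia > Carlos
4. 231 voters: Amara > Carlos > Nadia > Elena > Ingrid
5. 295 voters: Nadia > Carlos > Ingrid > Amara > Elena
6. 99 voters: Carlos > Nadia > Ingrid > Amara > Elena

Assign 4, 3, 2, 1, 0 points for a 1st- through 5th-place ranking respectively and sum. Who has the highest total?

Carlos: 188·1 + 134·1 + 71·0 + 231·3 + 295·3 + 99·4 = 2296
Amara: 188·2 + 134·2 + 71·3 + 231·4 + 295·1 + 99·1 = 2175
Nadia: 188·0 + 134·4 + 71·1 + 231·2 + 295·4 + 99·3 = 2546
Elena: 188·4 + 134·3 + 71·4 + 231·1 + 295·0 + 99·0 = 1669
Ingrid: 188·3 + 134·0 + 71·2 + 231·0 + 295·2 + 99·2 = 1494
Nadia has the highest Borda score (2546).

Nadia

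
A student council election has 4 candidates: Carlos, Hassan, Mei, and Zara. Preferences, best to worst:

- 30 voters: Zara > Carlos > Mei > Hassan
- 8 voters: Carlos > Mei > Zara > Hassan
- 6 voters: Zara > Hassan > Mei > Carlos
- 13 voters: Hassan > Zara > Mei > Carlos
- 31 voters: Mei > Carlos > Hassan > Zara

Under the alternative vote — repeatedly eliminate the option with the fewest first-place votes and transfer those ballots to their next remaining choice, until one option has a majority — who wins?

Round 1: Carlos 8, Hassan 13, Mei 31, Zara 36. Eliminate Carlos.
Round 2: Hassan 13, Mei 39, Zara 36. Eliminate Hassan.
Round 3: Mei 39, Zara 49. Zara has a majority.

Zara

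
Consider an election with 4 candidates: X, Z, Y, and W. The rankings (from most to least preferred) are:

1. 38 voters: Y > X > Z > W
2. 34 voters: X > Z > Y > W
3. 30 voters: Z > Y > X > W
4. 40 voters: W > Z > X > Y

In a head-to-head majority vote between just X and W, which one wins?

Voters preferring X to W: 102; preferring W to X: 40.
X wins the head-to-head.

X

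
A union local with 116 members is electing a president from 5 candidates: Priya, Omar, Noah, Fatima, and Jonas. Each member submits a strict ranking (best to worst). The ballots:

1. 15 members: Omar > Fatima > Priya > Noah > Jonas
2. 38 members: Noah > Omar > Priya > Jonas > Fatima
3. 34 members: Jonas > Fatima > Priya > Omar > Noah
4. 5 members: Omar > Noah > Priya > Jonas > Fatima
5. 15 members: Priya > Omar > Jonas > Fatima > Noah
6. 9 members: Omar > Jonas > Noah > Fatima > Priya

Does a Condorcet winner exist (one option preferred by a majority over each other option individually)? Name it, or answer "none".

Omar

Omar vs Priya: 67–49 for Omar.
Omar vs Noah: 78–38 for Omar.
Omar vs Fatima: 82–34 for Omar.
Omar vs Jonas: 82–34 for Omar.
Omar beats every other option head-to-head.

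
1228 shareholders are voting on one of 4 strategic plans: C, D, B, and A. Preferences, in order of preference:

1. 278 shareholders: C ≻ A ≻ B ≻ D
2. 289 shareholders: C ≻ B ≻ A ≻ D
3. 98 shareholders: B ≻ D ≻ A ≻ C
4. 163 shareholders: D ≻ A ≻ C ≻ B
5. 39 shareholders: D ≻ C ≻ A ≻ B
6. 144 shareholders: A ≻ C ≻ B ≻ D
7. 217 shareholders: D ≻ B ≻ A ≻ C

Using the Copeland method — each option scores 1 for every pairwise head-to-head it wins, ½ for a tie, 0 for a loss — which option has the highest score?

A

C: beats D and B; loses to A → score 2.
D: loses to C, B, and A → score 0.
B: beats D; loses to C and A → score 1.
A: beats C, D, and B → score 3.
A has the best pairwise record.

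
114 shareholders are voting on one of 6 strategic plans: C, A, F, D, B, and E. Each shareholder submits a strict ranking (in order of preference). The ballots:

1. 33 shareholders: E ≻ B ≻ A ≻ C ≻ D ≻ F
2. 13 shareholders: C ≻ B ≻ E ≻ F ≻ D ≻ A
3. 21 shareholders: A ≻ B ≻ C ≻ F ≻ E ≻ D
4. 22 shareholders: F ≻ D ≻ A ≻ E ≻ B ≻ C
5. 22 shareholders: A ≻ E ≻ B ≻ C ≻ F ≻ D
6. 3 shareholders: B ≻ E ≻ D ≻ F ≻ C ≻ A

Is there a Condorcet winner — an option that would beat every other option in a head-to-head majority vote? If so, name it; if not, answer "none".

A

A vs C: 98–16 for A.
A vs F: 76–38 for A.
A vs D: 76–38 for A.
A vs B: 65–49 for A.
A vs E: 65–49 for A.
A beats every other option head-to-head.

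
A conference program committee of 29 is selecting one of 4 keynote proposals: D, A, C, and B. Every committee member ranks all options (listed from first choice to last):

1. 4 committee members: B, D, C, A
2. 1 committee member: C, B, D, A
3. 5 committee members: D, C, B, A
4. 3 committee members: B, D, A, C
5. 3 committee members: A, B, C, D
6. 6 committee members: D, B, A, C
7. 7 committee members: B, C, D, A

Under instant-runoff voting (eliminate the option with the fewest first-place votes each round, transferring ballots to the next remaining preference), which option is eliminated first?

C

Round 1: D 11, A 3, C 1, B 14. Eliminate C.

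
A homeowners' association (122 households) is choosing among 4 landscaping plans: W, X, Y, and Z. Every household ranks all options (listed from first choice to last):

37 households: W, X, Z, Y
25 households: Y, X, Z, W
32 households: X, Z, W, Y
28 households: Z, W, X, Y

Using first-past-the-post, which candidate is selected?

W

First-place votes: W 37, X 32, Y 25, Z 28.
W has the most first-place votes.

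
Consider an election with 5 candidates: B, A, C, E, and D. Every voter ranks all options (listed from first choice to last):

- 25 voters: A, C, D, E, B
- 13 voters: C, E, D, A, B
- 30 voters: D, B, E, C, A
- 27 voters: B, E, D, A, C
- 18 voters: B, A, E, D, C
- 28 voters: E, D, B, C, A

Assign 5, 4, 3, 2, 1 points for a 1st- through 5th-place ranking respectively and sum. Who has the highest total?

E

B: 25·1 + 13·1 + 30·4 + 27·5 + 18·5 + 28·3 = 467
A: 25·5 + 13·2 + 30·1 + 27·2 + 18·4 + 28·1 = 335
C: 25·4 + 13·5 + 30·2 + 27·1 + 18·1 + 28·2 = 326
E: 25·2 + 13·4 + 30·3 + 27·4 + 18·3 + 28·5 = 494
D: 25·3 + 13·3 + 30·5 + 27·3 + 18·2 + 28·4 = 493
E has the highest Borda score (494).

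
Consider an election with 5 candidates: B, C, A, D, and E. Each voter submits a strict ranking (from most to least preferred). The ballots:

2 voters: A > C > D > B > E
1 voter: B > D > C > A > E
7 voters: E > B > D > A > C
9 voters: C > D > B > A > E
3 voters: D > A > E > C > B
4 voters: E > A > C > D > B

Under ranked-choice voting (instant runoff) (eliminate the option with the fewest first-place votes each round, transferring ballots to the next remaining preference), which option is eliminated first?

B

Round 1: B 1, C 9, A 2, D 3, E 11. Eliminate B.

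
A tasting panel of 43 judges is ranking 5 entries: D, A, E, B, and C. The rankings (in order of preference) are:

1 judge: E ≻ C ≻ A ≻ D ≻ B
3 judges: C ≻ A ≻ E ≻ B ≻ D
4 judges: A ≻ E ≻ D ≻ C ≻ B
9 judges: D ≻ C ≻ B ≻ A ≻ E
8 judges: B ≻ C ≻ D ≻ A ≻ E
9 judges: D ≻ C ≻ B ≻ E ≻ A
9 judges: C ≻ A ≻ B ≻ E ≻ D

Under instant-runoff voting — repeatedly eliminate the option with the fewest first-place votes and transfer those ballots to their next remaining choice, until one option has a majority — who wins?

D

Round 1: D 18, A 4, E 1, B 8, C 12. Eliminate E.
Round 2: D 18, A 4, B 8, C 13. Eliminate A.
Round 3: D 22, B 8, C 13. D has a majority.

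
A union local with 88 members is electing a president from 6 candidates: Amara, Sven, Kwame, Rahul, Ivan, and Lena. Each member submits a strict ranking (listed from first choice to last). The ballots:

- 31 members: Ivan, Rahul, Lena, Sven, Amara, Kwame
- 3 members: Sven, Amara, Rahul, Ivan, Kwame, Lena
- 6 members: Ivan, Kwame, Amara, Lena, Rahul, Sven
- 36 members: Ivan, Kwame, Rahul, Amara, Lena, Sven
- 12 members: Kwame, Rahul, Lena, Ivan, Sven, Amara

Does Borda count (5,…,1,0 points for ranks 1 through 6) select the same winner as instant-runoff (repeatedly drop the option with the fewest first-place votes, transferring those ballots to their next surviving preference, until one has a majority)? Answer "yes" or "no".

Borda — scores: Amara 133, Sven 89, Kwame 231, Rahul 295, Ivan 395, Lena 177. Winner: Ivan.
Instant-runoff — R1 Amara 0, Sven 3, Kwame 12, Rahul 0, Ivan 73, Lena 0 (Ivan winner). Winner: Ivan.
The two methods agree.

yes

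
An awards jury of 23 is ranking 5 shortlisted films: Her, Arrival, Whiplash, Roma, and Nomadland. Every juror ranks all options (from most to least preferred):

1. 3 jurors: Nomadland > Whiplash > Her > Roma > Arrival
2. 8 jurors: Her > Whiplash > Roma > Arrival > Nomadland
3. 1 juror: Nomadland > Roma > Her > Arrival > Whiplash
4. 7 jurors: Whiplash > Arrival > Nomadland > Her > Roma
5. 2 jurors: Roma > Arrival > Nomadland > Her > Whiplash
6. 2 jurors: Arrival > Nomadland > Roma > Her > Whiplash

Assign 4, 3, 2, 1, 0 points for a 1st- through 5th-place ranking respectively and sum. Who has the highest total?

Whiplash

Her: 3·2 + 8·4 + 1·2 + 7·1 + 2·1 + 2·1 = 51
Arrival: 3·0 + 8·1 + 1·1 + 7·3 + 2·3 + 2·4 = 44
Whiplash: 3·3 + 8·3 + 1·0 + 7·4 + 2·0 + 2·0 = 61
Roma: 3·1 + 8·2 + 1·3 + 7·0 + 2·4 + 2·2 = 34
Nomadland: 3·4 + 8·0 + 1·4 + 7·2 + 2·2 + 2·3 = 40
Whiplash has the highest Borda score (61).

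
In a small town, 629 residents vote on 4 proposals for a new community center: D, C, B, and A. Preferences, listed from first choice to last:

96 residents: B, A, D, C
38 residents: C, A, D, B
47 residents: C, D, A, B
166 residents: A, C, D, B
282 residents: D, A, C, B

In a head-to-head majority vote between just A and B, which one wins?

A

Voters preferring A to B: 533; preferring B to A: 96.
A wins the head-to-head.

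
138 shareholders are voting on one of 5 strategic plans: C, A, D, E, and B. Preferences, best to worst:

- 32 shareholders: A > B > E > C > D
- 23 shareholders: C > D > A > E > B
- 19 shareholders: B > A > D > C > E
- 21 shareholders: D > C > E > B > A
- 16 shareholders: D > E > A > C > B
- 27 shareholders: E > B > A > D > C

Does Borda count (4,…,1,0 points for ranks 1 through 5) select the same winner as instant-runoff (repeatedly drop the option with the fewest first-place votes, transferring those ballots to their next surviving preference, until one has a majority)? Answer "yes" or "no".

Borda — scores: C 222, A 317, D 282, E 285, B 274. Winner: A.
Instant-runoff — R1 C 23, A 32, D 37, E 27, B 19 (B out); R2 C 23, A 51, D 37, E 27 (C out); R3 A 51, D 60, E 27 (E out); R4 A 78, D 60 (A winner). Winner: A.
The two methods agree.

yes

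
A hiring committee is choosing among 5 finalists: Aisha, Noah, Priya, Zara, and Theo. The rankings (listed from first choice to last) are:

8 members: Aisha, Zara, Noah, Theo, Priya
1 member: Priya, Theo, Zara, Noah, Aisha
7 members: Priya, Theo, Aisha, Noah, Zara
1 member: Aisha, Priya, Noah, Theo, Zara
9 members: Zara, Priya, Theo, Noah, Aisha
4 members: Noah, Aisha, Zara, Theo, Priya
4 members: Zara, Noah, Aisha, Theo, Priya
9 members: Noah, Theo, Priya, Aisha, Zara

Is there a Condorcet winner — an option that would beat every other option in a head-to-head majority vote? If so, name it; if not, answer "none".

none

Checking pairwise contests:
Noah beats Aisha 27–16.
Zara beats Noah 22–21.
Noah beats Priya 25–18.
Aisha beats Zara 29–14.
Noah beats Theo 26–17.
Every option loses at least one head-to-head, so there is no Condorcet winner.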